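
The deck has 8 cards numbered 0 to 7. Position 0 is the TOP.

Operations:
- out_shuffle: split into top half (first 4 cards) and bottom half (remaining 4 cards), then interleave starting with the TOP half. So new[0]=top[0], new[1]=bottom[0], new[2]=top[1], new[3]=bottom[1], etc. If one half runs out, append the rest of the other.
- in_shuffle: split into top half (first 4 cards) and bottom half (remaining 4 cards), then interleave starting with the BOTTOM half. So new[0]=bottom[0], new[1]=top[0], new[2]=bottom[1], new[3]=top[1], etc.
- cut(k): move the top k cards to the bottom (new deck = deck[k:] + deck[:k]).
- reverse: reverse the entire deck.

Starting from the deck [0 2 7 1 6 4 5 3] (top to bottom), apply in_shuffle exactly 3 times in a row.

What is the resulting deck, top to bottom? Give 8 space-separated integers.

After op 1 (in_shuffle): [6 0 4 2 5 7 3 1]
After op 2 (in_shuffle): [5 6 7 0 3 4 1 2]
After op 3 (in_shuffle): [3 5 4 6 1 7 2 0]

Answer: 3 5 4 6 1 7 2 0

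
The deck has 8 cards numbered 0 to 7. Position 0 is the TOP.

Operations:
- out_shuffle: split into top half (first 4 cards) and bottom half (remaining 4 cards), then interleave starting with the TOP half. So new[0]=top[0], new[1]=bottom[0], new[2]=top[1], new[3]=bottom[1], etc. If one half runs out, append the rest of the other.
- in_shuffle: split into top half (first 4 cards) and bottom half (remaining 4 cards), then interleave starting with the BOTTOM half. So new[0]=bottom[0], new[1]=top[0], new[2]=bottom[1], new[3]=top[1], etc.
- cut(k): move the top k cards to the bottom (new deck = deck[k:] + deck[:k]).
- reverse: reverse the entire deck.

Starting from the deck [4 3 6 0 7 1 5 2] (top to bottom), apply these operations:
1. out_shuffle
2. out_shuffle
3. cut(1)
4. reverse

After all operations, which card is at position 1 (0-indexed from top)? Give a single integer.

After op 1 (out_shuffle): [4 7 3 1 6 5 0 2]
After op 2 (out_shuffle): [4 6 7 5 3 0 1 2]
After op 3 (cut(1)): [6 7 5 3 0 1 2 4]
After op 4 (reverse): [4 2 1 0 3 5 7 6]
Position 1: card 2.

Answer: 2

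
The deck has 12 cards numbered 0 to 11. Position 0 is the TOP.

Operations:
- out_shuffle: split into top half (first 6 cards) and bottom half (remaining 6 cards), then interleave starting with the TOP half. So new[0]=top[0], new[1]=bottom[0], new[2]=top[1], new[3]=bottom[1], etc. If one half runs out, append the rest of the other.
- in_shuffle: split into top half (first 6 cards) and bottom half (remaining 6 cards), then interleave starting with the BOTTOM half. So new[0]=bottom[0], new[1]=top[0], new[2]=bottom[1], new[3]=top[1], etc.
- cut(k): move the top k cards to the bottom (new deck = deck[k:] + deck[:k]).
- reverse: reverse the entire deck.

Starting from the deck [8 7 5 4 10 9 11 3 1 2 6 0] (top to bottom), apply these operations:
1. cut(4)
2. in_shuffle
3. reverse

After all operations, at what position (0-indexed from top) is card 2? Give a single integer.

After op 1 (cut(4)): [10 9 11 3 1 2 6 0 8 7 5 4]
After op 2 (in_shuffle): [6 10 0 9 8 11 7 3 5 1 4 2]
After op 3 (reverse): [2 4 1 5 3 7 11 8 9 0 10 6]
Card 2 is at position 0.

Answer: 0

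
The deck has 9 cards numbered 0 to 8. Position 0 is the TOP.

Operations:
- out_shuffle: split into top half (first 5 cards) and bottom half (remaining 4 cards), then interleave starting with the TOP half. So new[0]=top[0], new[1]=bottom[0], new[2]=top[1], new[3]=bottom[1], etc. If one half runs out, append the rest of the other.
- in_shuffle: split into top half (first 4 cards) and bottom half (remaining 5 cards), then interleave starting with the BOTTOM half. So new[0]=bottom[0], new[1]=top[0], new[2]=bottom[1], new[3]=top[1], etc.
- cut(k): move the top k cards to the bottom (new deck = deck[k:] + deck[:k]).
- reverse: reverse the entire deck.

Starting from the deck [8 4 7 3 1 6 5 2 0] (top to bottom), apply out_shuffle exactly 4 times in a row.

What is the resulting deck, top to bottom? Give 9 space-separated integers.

Answer: 8 1 0 3 2 7 5 4 6

Derivation:
After op 1 (out_shuffle): [8 6 4 5 7 2 3 0 1]
After op 2 (out_shuffle): [8 2 6 3 4 0 5 1 7]
After op 3 (out_shuffle): [8 0 2 5 6 1 3 7 4]
After op 4 (out_shuffle): [8 1 0 3 2 7 5 4 6]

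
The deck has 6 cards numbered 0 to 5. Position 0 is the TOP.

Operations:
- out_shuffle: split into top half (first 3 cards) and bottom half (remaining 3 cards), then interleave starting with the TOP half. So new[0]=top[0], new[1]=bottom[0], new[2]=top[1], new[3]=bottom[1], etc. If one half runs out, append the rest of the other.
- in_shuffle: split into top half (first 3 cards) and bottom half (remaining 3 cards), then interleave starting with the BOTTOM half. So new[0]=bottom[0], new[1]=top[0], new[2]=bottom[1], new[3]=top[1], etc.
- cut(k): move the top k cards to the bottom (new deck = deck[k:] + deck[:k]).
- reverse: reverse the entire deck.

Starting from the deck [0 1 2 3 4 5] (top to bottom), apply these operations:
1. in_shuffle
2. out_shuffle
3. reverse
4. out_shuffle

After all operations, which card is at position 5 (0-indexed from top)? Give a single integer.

Answer: 3

Derivation:
After op 1 (in_shuffle): [3 0 4 1 5 2]
After op 2 (out_shuffle): [3 1 0 5 4 2]
After op 3 (reverse): [2 4 5 0 1 3]
After op 4 (out_shuffle): [2 0 4 1 5 3]
Position 5: card 3.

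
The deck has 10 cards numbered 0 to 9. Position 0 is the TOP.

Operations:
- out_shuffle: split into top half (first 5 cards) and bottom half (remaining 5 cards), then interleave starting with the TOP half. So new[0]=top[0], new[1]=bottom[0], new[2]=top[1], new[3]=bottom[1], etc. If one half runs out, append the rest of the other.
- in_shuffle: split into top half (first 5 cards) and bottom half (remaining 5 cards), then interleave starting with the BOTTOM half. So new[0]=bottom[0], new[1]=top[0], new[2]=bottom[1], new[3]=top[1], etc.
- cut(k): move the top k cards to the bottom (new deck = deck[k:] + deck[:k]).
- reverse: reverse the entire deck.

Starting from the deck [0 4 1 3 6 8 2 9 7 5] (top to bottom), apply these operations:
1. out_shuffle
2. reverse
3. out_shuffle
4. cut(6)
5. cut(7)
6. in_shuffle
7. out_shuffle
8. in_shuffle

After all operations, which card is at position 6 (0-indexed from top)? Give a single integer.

After op 1 (out_shuffle): [0 8 4 2 1 9 3 7 6 5]
After op 2 (reverse): [5 6 7 3 9 1 2 4 8 0]
After op 3 (out_shuffle): [5 1 6 2 7 4 3 8 9 0]
After op 4 (cut(6)): [3 8 9 0 5 1 6 2 7 4]
After op 5 (cut(7)): [2 7 4 3 8 9 0 5 1 6]
After op 6 (in_shuffle): [9 2 0 7 5 4 1 3 6 8]
After op 7 (out_shuffle): [9 4 2 1 0 3 7 6 5 8]
After op 8 (in_shuffle): [3 9 7 4 6 2 5 1 8 0]
Position 6: card 5.

Answer: 5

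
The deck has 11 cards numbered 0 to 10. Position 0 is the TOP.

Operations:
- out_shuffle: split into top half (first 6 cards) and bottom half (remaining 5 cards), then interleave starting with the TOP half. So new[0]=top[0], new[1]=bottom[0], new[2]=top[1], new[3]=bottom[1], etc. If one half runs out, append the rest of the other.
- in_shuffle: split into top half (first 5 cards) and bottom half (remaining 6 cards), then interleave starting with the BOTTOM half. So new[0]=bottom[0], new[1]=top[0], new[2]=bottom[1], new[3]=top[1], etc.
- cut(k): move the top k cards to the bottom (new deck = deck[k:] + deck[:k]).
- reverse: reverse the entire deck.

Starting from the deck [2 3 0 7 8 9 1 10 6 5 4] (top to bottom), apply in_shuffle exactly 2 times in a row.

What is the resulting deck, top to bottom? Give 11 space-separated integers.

After op 1 (in_shuffle): [9 2 1 3 10 0 6 7 5 8 4]
After op 2 (in_shuffle): [0 9 6 2 7 1 5 3 8 10 4]

Answer: 0 9 6 2 7 1 5 3 8 10 4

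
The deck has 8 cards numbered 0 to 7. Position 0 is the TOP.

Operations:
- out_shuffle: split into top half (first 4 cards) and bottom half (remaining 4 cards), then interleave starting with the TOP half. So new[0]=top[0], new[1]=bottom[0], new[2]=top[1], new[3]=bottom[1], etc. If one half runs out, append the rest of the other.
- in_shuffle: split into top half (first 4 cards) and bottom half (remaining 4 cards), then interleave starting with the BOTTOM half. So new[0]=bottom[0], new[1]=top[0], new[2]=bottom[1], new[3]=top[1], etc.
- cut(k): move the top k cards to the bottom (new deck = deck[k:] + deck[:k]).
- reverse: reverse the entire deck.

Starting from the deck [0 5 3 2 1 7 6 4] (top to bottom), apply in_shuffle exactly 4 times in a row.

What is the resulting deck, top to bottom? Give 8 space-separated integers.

Answer: 2 4 3 6 5 7 0 1

Derivation:
After op 1 (in_shuffle): [1 0 7 5 6 3 4 2]
After op 2 (in_shuffle): [6 1 3 0 4 7 2 5]
After op 3 (in_shuffle): [4 6 7 1 2 3 5 0]
After op 4 (in_shuffle): [2 4 3 6 5 7 0 1]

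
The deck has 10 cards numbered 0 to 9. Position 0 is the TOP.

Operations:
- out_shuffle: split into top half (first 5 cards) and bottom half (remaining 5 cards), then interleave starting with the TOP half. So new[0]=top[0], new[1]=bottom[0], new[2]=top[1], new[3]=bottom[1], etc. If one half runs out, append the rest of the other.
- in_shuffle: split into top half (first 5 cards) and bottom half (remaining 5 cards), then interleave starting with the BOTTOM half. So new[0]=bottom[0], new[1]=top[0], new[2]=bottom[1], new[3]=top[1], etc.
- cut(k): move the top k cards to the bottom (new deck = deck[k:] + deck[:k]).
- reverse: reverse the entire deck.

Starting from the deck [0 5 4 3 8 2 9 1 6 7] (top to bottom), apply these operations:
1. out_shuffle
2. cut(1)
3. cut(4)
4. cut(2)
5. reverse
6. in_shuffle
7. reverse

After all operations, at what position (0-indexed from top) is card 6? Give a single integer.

After op 1 (out_shuffle): [0 2 5 9 4 1 3 6 8 7]
After op 2 (cut(1)): [2 5 9 4 1 3 6 8 7 0]
After op 3 (cut(4)): [1 3 6 8 7 0 2 5 9 4]
After op 4 (cut(2)): [6 8 7 0 2 5 9 4 1 3]
After op 5 (reverse): [3 1 4 9 5 2 0 7 8 6]
After op 6 (in_shuffle): [2 3 0 1 7 4 8 9 6 5]
After op 7 (reverse): [5 6 9 8 4 7 1 0 3 2]
Card 6 is at position 1.

Answer: 1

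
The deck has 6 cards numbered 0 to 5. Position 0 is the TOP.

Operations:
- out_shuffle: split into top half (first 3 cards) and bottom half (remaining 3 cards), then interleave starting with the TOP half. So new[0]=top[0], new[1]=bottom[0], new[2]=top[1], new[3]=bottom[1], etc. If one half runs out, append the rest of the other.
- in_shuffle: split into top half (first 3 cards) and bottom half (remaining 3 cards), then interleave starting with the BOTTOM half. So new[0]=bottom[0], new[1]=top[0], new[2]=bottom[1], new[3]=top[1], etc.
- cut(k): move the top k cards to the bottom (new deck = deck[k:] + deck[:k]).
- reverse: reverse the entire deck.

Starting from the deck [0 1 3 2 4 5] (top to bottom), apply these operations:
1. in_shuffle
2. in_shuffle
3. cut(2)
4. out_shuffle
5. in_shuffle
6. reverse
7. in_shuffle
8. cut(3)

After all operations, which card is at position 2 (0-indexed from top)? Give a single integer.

After op 1 (in_shuffle): [2 0 4 1 5 3]
After op 2 (in_shuffle): [1 2 5 0 3 4]
After op 3 (cut(2)): [5 0 3 4 1 2]
After op 4 (out_shuffle): [5 4 0 1 3 2]
After op 5 (in_shuffle): [1 5 3 4 2 0]
After op 6 (reverse): [0 2 4 3 5 1]
After op 7 (in_shuffle): [3 0 5 2 1 4]
After op 8 (cut(3)): [2 1 4 3 0 5]
Position 2: card 4.

Answer: 4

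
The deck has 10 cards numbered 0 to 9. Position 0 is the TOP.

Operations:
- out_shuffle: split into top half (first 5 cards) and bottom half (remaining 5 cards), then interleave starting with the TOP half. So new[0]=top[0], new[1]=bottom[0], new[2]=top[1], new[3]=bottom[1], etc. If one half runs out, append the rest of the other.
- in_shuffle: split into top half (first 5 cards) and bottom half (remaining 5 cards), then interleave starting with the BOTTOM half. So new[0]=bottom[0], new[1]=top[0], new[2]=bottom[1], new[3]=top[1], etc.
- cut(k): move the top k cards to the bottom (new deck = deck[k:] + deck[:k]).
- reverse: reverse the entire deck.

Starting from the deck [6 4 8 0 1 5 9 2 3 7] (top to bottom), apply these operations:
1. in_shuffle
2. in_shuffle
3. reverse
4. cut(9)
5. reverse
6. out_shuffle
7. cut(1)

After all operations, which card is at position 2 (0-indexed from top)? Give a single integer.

Answer: 4

Derivation:
After op 1 (in_shuffle): [5 6 9 4 2 8 3 0 7 1]
After op 2 (in_shuffle): [8 5 3 6 0 9 7 4 1 2]
After op 3 (reverse): [2 1 4 7 9 0 6 3 5 8]
After op 4 (cut(9)): [8 2 1 4 7 9 0 6 3 5]
After op 5 (reverse): [5 3 6 0 9 7 4 1 2 8]
After op 6 (out_shuffle): [5 7 3 4 6 1 0 2 9 8]
After op 7 (cut(1)): [7 3 4 6 1 0 2 9 8 5]
Position 2: card 4.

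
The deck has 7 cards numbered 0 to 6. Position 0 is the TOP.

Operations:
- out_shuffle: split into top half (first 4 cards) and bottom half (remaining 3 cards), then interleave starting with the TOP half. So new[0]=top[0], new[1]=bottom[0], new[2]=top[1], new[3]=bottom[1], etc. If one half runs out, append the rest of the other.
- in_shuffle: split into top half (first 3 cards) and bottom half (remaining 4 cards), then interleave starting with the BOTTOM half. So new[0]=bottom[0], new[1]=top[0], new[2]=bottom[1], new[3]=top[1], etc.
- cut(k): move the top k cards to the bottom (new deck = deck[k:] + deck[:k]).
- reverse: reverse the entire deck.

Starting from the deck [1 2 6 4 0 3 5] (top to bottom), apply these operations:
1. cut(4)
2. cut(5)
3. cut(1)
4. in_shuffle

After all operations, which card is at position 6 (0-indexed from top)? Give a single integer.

Answer: 6

Derivation:
After op 1 (cut(4)): [0 3 5 1 2 6 4]
After op 2 (cut(5)): [6 4 0 3 5 1 2]
After op 3 (cut(1)): [4 0 3 5 1 2 6]
After op 4 (in_shuffle): [5 4 1 0 2 3 6]
Position 6: card 6.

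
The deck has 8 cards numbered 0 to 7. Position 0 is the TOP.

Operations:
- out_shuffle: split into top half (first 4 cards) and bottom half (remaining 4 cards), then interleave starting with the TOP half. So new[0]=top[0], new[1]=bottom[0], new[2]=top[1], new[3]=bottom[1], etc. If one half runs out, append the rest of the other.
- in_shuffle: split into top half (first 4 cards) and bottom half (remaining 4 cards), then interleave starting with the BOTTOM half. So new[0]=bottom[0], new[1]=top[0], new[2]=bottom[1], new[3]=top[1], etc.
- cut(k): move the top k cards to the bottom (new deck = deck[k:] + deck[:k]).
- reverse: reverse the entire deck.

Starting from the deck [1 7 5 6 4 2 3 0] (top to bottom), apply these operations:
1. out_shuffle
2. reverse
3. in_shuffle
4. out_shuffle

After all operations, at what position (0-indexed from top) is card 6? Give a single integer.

Answer: 6

Derivation:
After op 1 (out_shuffle): [1 4 7 2 5 3 6 0]
After op 2 (reverse): [0 6 3 5 2 7 4 1]
After op 3 (in_shuffle): [2 0 7 6 4 3 1 5]
After op 4 (out_shuffle): [2 4 0 3 7 1 6 5]
Card 6 is at position 6.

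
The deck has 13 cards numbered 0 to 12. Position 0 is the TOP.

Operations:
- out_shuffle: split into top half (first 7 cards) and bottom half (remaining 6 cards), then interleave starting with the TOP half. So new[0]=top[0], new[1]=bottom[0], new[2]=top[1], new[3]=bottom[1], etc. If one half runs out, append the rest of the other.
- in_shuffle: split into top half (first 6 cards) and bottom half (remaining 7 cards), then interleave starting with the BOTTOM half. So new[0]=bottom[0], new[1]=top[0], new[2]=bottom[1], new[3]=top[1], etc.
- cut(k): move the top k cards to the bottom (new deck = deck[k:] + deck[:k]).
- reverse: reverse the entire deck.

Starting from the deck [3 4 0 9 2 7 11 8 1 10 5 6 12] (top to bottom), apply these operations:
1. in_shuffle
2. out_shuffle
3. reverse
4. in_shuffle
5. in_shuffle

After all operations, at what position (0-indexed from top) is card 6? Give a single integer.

After op 1 (in_shuffle): [11 3 8 4 1 0 10 9 5 2 6 7 12]
After op 2 (out_shuffle): [11 9 3 5 8 2 4 6 1 7 0 12 10]
After op 3 (reverse): [10 12 0 7 1 6 4 2 8 5 3 9 11]
After op 4 (in_shuffle): [4 10 2 12 8 0 5 7 3 1 9 6 11]
After op 5 (in_shuffle): [5 4 7 10 3 2 1 12 9 8 6 0 11]
Card 6 is at position 10.

Answer: 10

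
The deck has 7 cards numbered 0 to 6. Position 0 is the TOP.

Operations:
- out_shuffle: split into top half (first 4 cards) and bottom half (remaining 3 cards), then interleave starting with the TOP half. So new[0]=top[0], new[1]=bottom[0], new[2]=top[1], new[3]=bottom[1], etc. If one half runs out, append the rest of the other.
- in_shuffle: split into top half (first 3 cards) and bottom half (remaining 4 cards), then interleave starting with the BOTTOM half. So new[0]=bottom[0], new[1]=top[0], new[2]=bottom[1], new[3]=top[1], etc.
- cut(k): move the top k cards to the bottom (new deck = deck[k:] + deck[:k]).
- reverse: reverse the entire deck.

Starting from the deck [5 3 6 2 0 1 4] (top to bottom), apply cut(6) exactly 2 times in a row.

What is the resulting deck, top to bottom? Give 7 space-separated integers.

After op 1 (cut(6)): [4 5 3 6 2 0 1]
After op 2 (cut(6)): [1 4 5 3 6 2 0]

Answer: 1 4 5 3 6 2 0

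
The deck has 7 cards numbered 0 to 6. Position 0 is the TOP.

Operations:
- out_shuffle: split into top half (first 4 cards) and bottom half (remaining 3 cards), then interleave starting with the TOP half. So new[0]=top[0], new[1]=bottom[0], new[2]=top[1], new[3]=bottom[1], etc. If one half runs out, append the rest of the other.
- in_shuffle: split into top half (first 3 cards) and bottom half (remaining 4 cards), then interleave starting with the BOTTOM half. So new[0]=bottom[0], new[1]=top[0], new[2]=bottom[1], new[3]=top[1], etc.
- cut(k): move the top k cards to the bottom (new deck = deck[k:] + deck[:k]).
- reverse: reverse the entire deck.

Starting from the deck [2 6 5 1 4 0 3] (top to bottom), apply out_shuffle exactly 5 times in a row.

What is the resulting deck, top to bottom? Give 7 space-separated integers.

Answer: 2 5 4 3 6 1 0

Derivation:
After op 1 (out_shuffle): [2 4 6 0 5 3 1]
After op 2 (out_shuffle): [2 5 4 3 6 1 0]
After op 3 (out_shuffle): [2 6 5 1 4 0 3]
After op 4 (out_shuffle): [2 4 6 0 5 3 1]
After op 5 (out_shuffle): [2 5 4 3 6 1 0]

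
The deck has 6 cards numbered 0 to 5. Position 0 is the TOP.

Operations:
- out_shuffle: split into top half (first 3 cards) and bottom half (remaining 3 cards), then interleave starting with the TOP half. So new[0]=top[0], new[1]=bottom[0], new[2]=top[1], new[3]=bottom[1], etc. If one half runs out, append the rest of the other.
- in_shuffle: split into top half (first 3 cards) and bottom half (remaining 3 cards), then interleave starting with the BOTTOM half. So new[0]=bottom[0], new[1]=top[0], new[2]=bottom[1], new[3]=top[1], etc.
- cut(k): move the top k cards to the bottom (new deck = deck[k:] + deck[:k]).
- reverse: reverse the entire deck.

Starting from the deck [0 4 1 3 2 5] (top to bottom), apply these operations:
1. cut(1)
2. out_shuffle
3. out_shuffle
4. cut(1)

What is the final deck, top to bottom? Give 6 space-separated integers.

After op 1 (cut(1)): [4 1 3 2 5 0]
After op 2 (out_shuffle): [4 2 1 5 3 0]
After op 3 (out_shuffle): [4 5 2 3 1 0]
After op 4 (cut(1)): [5 2 3 1 0 4]

Answer: 5 2 3 1 0 4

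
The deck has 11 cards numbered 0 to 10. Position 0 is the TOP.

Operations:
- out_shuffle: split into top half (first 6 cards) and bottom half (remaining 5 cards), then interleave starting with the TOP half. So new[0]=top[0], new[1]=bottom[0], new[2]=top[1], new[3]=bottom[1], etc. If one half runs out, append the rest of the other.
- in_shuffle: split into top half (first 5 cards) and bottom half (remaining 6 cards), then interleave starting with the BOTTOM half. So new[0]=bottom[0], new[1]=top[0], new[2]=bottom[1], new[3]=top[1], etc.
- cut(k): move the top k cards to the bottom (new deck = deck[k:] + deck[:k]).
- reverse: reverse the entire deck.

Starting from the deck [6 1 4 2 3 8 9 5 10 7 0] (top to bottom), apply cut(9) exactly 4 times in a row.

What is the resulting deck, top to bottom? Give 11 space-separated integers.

After op 1 (cut(9)): [7 0 6 1 4 2 3 8 9 5 10]
After op 2 (cut(9)): [5 10 7 0 6 1 4 2 3 8 9]
After op 3 (cut(9)): [8 9 5 10 7 0 6 1 4 2 3]
After op 4 (cut(9)): [2 3 8 9 5 10 7 0 6 1 4]

Answer: 2 3 8 9 5 10 7 0 6 1 4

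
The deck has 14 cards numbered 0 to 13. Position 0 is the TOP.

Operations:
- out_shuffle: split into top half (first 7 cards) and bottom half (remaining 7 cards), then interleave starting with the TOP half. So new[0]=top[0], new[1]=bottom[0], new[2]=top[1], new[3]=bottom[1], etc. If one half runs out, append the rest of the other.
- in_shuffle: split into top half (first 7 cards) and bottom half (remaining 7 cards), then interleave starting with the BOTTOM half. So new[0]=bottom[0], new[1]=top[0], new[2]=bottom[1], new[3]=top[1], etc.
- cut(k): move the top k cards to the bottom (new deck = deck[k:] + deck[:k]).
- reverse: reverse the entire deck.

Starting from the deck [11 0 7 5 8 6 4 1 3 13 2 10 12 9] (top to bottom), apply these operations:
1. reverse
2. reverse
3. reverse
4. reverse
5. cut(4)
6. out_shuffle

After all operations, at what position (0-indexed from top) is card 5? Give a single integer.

After op 1 (reverse): [9 12 10 2 13 3 1 4 6 8 5 7 0 11]
After op 2 (reverse): [11 0 7 5 8 6 4 1 3 13 2 10 12 9]
After op 3 (reverse): [9 12 10 2 13 3 1 4 6 8 5 7 0 11]
After op 4 (reverse): [11 0 7 5 8 6 4 1 3 13 2 10 12 9]
After op 5 (cut(4)): [8 6 4 1 3 13 2 10 12 9 11 0 7 5]
After op 6 (out_shuffle): [8 10 6 12 4 9 1 11 3 0 13 7 2 5]
Card 5 is at position 13.

Answer: 13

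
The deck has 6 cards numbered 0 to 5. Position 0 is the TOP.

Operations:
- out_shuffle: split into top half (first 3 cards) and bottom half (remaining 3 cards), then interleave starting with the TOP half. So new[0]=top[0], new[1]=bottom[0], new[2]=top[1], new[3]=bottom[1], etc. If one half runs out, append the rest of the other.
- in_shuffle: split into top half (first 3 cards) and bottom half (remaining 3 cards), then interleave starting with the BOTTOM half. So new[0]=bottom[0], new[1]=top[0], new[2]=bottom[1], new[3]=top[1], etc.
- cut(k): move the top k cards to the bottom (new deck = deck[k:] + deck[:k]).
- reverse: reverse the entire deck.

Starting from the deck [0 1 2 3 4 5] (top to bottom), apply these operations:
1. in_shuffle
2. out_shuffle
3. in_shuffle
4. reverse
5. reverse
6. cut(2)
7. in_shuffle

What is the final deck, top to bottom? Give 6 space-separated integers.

After op 1 (in_shuffle): [3 0 4 1 5 2]
After op 2 (out_shuffle): [3 1 0 5 4 2]
After op 3 (in_shuffle): [5 3 4 1 2 0]
After op 4 (reverse): [0 2 1 4 3 5]
After op 5 (reverse): [5 3 4 1 2 0]
After op 6 (cut(2)): [4 1 2 0 5 3]
After op 7 (in_shuffle): [0 4 5 1 3 2]

Answer: 0 4 5 1 3 2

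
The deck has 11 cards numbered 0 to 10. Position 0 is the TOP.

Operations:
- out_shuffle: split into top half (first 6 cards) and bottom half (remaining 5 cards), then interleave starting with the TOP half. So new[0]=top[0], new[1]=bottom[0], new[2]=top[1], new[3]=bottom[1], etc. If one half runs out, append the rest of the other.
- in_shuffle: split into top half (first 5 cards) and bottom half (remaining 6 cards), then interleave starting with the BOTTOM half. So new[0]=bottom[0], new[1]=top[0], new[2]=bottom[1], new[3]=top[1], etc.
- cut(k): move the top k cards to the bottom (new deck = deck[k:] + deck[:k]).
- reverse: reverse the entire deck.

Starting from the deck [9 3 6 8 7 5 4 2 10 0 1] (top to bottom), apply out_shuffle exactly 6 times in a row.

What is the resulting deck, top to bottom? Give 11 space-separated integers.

Answer: 9 5 1 7 0 8 10 6 2 3 4

Derivation:
After op 1 (out_shuffle): [9 4 3 2 6 10 8 0 7 1 5]
After op 2 (out_shuffle): [9 8 4 0 3 7 2 1 6 5 10]
After op 3 (out_shuffle): [9 2 8 1 4 6 0 5 3 10 7]
After op 4 (out_shuffle): [9 0 2 5 8 3 1 10 4 7 6]
After op 5 (out_shuffle): [9 1 0 10 2 4 5 7 8 6 3]
After op 6 (out_shuffle): [9 5 1 7 0 8 10 6 2 3 4]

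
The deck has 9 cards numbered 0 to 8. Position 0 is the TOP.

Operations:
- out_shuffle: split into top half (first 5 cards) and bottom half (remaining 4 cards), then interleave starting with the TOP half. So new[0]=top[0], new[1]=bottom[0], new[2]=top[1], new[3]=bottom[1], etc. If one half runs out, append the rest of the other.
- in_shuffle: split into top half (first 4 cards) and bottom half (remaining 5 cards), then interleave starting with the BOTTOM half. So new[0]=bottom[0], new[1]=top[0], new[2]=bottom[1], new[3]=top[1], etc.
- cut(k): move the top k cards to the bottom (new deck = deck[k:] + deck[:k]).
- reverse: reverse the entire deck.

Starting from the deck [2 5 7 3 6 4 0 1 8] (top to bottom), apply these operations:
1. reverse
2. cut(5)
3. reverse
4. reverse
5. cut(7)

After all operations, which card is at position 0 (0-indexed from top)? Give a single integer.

After op 1 (reverse): [8 1 0 4 6 3 7 5 2]
After op 2 (cut(5)): [3 7 5 2 8 1 0 4 6]
After op 3 (reverse): [6 4 0 1 8 2 5 7 3]
After op 4 (reverse): [3 7 5 2 8 1 0 4 6]
After op 5 (cut(7)): [4 6 3 7 5 2 8 1 0]
Position 0: card 4.

Answer: 4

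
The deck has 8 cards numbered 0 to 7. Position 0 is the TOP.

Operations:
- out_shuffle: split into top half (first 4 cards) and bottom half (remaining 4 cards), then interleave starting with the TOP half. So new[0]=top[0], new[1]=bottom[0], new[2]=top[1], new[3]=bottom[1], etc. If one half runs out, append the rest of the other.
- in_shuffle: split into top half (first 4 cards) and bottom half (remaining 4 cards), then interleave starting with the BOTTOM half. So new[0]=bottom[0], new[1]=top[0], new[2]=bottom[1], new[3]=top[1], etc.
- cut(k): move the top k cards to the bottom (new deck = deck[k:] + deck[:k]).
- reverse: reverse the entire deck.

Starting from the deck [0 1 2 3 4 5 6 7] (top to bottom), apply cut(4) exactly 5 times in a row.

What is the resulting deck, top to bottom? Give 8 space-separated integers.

Answer: 4 5 6 7 0 1 2 3

Derivation:
After op 1 (cut(4)): [4 5 6 7 0 1 2 3]
After op 2 (cut(4)): [0 1 2 3 4 5 6 7]
After op 3 (cut(4)): [4 5 6 7 0 1 2 3]
After op 4 (cut(4)): [0 1 2 3 4 5 6 7]
After op 5 (cut(4)): [4 5 6 7 0 1 2 3]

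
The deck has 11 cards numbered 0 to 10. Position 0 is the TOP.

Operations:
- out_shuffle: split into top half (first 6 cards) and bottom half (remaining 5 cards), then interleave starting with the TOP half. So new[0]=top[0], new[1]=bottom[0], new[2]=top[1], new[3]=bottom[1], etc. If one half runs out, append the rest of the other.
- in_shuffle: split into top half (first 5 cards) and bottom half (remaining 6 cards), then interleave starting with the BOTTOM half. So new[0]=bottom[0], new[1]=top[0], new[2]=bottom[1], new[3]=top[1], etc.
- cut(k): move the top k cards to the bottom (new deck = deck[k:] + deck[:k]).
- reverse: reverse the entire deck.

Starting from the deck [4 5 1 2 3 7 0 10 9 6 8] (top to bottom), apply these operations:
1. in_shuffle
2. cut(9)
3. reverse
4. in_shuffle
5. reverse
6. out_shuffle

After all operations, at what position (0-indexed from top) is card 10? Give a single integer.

Answer: 2

Derivation:
After op 1 (in_shuffle): [7 4 0 5 10 1 9 2 6 3 8]
After op 2 (cut(9)): [3 8 7 4 0 5 10 1 9 2 6]
After op 3 (reverse): [6 2 9 1 10 5 0 4 7 8 3]
After op 4 (in_shuffle): [5 6 0 2 4 9 7 1 8 10 3]
After op 5 (reverse): [3 10 8 1 7 9 4 2 0 6 5]
After op 6 (out_shuffle): [3 4 10 2 8 0 1 6 7 5 9]
Card 10 is at position 2.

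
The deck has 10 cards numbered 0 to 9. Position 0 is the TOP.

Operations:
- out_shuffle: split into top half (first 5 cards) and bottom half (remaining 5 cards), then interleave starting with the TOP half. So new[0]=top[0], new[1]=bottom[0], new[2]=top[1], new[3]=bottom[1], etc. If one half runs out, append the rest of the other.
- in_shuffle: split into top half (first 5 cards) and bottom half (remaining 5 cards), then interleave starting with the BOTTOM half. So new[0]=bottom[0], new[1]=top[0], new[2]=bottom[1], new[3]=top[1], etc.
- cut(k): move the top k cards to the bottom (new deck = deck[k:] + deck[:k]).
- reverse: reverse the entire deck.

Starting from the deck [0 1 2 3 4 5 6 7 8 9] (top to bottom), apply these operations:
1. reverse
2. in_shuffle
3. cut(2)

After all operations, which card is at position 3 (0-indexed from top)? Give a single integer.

Answer: 7

Derivation:
After op 1 (reverse): [9 8 7 6 5 4 3 2 1 0]
After op 2 (in_shuffle): [4 9 3 8 2 7 1 6 0 5]
After op 3 (cut(2)): [3 8 2 7 1 6 0 5 4 9]
Position 3: card 7.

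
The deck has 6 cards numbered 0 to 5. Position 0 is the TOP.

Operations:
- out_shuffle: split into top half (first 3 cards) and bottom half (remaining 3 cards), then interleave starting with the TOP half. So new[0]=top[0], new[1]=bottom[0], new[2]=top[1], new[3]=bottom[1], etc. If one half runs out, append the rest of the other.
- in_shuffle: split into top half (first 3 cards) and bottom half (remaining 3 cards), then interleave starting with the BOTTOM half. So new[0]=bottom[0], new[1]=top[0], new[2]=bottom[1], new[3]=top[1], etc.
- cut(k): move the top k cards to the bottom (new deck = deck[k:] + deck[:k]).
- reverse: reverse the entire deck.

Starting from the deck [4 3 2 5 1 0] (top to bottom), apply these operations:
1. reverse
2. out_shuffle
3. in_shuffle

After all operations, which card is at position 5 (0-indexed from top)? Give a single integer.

After op 1 (reverse): [0 1 5 2 3 4]
After op 2 (out_shuffle): [0 2 1 3 5 4]
After op 3 (in_shuffle): [3 0 5 2 4 1]
Position 5: card 1.

Answer: 1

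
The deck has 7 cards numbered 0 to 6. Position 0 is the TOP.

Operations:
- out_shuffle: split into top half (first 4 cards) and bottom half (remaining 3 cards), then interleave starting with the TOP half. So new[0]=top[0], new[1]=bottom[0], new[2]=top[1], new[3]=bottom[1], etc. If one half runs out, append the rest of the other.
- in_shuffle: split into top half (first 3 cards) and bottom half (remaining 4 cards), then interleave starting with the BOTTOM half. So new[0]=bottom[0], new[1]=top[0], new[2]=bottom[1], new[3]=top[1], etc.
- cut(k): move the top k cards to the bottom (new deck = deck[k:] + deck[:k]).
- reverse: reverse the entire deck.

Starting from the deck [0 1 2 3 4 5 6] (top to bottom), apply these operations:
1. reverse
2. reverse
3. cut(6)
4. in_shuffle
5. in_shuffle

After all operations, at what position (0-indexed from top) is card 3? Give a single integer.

Answer: 5

Derivation:
After op 1 (reverse): [6 5 4 3 2 1 0]
After op 2 (reverse): [0 1 2 3 4 5 6]
After op 3 (cut(6)): [6 0 1 2 3 4 5]
After op 4 (in_shuffle): [2 6 3 0 4 1 5]
After op 5 (in_shuffle): [0 2 4 6 1 3 5]
Card 3 is at position 5.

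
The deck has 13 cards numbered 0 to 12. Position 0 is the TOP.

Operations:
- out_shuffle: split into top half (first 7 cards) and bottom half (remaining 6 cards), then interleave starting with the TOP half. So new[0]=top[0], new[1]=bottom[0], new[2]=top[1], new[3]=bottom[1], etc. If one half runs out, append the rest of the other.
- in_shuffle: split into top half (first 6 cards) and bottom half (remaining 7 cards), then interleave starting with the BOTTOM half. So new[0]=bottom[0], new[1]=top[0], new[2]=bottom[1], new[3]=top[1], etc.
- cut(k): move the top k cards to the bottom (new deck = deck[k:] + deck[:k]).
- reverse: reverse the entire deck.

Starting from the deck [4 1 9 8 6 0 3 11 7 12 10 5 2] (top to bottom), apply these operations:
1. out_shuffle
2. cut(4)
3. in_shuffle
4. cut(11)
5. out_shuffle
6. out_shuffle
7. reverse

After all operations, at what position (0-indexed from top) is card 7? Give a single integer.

Answer: 8

Derivation:
After op 1 (out_shuffle): [4 11 1 7 9 12 8 10 6 5 0 2 3]
After op 2 (cut(4)): [9 12 8 10 6 5 0 2 3 4 11 1 7]
After op 3 (in_shuffle): [0 9 2 12 3 8 4 10 11 6 1 5 7]
After op 4 (cut(11)): [5 7 0 9 2 12 3 8 4 10 11 6 1]
After op 5 (out_shuffle): [5 8 7 4 0 10 9 11 2 6 12 1 3]
After op 6 (out_shuffle): [5 11 8 2 7 6 4 12 0 1 10 3 9]
After op 7 (reverse): [9 3 10 1 0 12 4 6 7 2 8 11 5]
Card 7 is at position 8.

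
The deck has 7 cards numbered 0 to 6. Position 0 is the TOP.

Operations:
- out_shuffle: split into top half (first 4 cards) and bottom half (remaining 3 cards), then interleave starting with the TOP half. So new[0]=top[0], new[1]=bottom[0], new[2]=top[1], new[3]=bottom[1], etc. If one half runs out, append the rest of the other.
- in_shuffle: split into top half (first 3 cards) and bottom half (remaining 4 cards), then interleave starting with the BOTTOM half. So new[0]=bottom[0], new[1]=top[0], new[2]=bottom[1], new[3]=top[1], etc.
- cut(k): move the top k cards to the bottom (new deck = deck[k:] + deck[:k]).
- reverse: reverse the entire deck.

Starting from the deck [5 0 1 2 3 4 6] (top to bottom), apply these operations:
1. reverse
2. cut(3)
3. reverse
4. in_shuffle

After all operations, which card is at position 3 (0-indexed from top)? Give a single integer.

Answer: 4

Derivation:
After op 1 (reverse): [6 4 3 2 1 0 5]
After op 2 (cut(3)): [2 1 0 5 6 4 3]
After op 3 (reverse): [3 4 6 5 0 1 2]
After op 4 (in_shuffle): [5 3 0 4 1 6 2]
Position 3: card 4.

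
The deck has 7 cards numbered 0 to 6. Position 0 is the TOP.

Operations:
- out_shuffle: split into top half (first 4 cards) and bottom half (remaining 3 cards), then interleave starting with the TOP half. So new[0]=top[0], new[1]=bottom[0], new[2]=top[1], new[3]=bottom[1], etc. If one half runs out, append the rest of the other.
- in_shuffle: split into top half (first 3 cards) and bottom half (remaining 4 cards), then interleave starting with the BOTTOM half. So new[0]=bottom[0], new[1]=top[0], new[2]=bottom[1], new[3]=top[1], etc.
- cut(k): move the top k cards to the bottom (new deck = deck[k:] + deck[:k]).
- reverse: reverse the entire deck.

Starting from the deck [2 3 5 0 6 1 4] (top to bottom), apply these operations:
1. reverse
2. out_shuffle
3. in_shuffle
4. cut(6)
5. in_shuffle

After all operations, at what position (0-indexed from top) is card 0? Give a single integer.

Answer: 1

Derivation:
After op 1 (reverse): [4 1 6 0 5 3 2]
After op 2 (out_shuffle): [4 5 1 3 6 2 0]
After op 3 (in_shuffle): [3 4 6 5 2 1 0]
After op 4 (cut(6)): [0 3 4 6 5 2 1]
After op 5 (in_shuffle): [6 0 5 3 2 4 1]
Card 0 is at position 1.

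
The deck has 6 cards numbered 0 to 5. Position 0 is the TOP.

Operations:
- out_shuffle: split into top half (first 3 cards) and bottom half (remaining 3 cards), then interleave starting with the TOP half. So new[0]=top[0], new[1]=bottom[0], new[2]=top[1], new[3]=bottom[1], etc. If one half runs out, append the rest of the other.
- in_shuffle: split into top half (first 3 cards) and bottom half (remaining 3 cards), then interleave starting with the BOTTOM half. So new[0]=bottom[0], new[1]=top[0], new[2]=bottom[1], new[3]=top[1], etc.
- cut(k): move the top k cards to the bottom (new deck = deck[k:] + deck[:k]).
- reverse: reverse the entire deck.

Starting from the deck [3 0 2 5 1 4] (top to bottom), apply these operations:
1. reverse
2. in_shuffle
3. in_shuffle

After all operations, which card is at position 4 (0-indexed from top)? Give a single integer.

After op 1 (reverse): [4 1 5 2 0 3]
After op 2 (in_shuffle): [2 4 0 1 3 5]
After op 3 (in_shuffle): [1 2 3 4 5 0]
Position 4: card 5.

Answer: 5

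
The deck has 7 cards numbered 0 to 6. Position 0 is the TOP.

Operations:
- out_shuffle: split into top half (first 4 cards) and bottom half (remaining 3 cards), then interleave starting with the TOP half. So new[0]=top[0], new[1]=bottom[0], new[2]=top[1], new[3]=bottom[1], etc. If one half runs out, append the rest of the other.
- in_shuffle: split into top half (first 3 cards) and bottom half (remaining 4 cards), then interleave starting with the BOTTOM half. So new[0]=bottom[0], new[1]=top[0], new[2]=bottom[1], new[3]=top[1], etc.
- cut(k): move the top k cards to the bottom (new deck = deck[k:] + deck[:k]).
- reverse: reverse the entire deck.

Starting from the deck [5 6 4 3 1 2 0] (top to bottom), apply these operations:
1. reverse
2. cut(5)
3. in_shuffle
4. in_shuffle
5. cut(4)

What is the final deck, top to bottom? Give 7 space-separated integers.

Answer: 0 1 4 5 2 3 6

Derivation:
After op 1 (reverse): [0 2 1 3 4 6 5]
After op 2 (cut(5)): [6 5 0 2 1 3 4]
After op 3 (in_shuffle): [2 6 1 5 3 0 4]
After op 4 (in_shuffle): [5 2 3 6 0 1 4]
After op 5 (cut(4)): [0 1 4 5 2 3 6]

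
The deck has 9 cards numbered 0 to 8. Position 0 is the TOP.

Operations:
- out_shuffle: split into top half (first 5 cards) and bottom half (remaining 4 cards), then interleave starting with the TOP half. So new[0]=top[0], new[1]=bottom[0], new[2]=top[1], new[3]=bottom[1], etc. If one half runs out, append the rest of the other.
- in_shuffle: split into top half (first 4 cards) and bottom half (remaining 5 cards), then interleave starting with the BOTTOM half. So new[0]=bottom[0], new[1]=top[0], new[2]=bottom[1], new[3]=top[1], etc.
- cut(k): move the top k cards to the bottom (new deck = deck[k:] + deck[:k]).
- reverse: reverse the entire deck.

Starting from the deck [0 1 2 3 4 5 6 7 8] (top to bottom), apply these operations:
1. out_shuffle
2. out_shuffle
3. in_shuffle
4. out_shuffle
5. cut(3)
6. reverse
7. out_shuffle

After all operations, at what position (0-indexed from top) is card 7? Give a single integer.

After op 1 (out_shuffle): [0 5 1 6 2 7 3 8 4]
After op 2 (out_shuffle): [0 7 5 3 1 8 6 4 2]
After op 3 (in_shuffle): [1 0 8 7 6 5 4 3 2]
After op 4 (out_shuffle): [1 5 0 4 8 3 7 2 6]
After op 5 (cut(3)): [4 8 3 7 2 6 1 5 0]
After op 6 (reverse): [0 5 1 6 2 7 3 8 4]
After op 7 (out_shuffle): [0 7 5 3 1 8 6 4 2]
Card 7 is at position 1.

Answer: 1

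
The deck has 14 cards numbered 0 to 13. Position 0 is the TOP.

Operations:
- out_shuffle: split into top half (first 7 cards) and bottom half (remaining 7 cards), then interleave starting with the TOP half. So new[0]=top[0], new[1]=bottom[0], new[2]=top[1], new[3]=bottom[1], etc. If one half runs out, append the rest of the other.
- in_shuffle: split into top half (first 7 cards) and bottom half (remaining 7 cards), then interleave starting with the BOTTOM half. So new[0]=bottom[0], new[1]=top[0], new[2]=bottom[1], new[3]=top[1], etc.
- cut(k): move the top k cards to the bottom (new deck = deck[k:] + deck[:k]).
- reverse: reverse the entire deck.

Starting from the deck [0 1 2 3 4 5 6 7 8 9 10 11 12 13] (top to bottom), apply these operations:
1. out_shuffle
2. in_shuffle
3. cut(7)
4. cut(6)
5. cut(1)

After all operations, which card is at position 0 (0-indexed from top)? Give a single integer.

After op 1 (out_shuffle): [0 7 1 8 2 9 3 10 4 11 5 12 6 13]
After op 2 (in_shuffle): [10 0 4 7 11 1 5 8 12 2 6 9 13 3]
After op 3 (cut(7)): [8 12 2 6 9 13 3 10 0 4 7 11 1 5]
After op 4 (cut(6)): [3 10 0 4 7 11 1 5 8 12 2 6 9 13]
After op 5 (cut(1)): [10 0 4 7 11 1 5 8 12 2 6 9 13 3]
Position 0: card 10.

Answer: 10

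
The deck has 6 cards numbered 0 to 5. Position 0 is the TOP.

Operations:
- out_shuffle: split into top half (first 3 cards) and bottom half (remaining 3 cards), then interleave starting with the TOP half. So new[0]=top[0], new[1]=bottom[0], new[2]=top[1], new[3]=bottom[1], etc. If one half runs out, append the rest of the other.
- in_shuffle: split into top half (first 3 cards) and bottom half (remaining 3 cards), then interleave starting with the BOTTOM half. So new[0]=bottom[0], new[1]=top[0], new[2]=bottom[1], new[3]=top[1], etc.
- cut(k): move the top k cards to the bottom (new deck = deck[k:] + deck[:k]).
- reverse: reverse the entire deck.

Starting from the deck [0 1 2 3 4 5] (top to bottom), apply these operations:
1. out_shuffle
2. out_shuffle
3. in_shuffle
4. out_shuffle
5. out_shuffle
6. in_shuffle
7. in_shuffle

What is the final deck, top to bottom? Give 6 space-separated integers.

Answer: 5 1 3 2 4 0

Derivation:
After op 1 (out_shuffle): [0 3 1 4 2 5]
After op 2 (out_shuffle): [0 4 3 2 1 5]
After op 3 (in_shuffle): [2 0 1 4 5 3]
After op 4 (out_shuffle): [2 4 0 5 1 3]
After op 5 (out_shuffle): [2 5 4 1 0 3]
After op 6 (in_shuffle): [1 2 0 5 3 4]
After op 7 (in_shuffle): [5 1 3 2 4 0]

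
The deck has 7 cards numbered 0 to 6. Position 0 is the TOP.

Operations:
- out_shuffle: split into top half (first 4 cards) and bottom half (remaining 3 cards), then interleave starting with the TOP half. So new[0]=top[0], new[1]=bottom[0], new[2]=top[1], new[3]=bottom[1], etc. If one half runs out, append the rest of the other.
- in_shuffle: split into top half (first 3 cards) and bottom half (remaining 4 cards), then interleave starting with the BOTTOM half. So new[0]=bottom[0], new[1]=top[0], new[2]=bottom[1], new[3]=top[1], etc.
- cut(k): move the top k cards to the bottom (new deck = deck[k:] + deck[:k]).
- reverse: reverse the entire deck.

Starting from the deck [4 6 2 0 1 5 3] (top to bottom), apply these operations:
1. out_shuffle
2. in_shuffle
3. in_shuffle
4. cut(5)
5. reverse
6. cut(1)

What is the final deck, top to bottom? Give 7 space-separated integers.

After op 1 (out_shuffle): [4 1 6 5 2 3 0]
After op 2 (in_shuffle): [5 4 2 1 3 6 0]
After op 3 (in_shuffle): [1 5 3 4 6 2 0]
After op 4 (cut(5)): [2 0 1 5 3 4 6]
After op 5 (reverse): [6 4 3 5 1 0 2]
After op 6 (cut(1)): [4 3 5 1 0 2 6]

Answer: 4 3 5 1 0 2 6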